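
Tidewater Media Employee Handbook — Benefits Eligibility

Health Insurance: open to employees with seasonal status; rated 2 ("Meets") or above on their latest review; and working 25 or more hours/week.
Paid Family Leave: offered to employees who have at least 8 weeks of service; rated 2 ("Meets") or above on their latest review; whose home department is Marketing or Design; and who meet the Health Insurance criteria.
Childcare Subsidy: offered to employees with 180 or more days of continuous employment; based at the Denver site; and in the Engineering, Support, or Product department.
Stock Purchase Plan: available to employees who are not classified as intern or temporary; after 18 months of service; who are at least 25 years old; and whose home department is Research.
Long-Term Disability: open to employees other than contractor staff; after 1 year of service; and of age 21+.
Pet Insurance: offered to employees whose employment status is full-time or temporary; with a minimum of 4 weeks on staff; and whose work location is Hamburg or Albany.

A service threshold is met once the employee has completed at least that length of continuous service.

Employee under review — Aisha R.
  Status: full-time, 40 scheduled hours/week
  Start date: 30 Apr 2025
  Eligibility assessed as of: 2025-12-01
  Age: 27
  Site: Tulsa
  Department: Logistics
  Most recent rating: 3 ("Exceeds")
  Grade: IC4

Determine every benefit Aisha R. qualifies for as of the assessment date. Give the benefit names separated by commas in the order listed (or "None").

Service from 30 Apr 2025 to 2025-12-01: 215 days.
Health Insurance — status full-time ✗ (requires seasonal) → not eligible.
Paid Family Leave — service 215 days ≥ 8 weeks (≈56 days) ✓; rating 3 ≥ 2 ✓; dept Logistics ✗ → not eligible.
Childcare Subsidy — service 215 days ≥ 180 days ✓; site Tulsa ✗ (not Denver) → not eligible.
Stock Purchase Plan — status full-time ✓ (not excluded); service 215 days < 18 months (≈540 days) ✗ → not eligible.
Long-Term Disability — status full-time ✓ (not excluded); service 215 days < 1 year (≈365 days) ✗ → not eligible.
Pet Insurance — status full-time ✓; service 215 days ≥ 4 weeks (≈28 days) ✓; site Tulsa ✗ (not Hamburg or Albany) → not eligible.

None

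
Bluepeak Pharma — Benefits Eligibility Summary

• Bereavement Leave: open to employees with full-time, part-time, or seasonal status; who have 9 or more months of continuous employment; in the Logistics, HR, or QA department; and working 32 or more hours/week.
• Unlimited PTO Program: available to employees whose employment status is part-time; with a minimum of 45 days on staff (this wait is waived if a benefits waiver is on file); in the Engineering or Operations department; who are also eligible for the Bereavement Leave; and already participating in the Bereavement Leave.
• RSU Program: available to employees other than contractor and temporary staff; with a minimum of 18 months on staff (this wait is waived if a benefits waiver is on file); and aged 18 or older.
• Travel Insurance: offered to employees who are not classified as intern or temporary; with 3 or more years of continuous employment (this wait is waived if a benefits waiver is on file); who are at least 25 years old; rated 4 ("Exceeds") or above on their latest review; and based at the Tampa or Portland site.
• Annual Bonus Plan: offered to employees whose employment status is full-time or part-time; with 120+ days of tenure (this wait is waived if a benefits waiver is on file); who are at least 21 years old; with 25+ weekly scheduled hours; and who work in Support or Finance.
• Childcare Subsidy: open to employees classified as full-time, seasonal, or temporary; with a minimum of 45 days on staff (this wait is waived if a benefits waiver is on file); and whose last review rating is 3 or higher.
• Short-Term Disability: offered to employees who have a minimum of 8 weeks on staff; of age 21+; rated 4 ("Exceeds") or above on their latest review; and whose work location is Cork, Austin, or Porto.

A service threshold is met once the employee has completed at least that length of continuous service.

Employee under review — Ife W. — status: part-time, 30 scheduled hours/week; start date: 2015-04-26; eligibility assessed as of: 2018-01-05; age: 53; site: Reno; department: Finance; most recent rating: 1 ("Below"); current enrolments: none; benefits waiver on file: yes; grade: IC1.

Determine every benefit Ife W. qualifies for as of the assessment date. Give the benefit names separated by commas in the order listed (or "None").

RSU Program, Annual Bonus Plan

Service from 2015-04-26 to 2018-01-05: 985 days.
Bereavement Leave — status part-time ✓; service 985 days ≥ 9 months (≈270 days) ✓; dept Finance ✗ → not eligible.
Unlimited PTO Program — status part-time ✓; benefits waiver on file ✓; dept Finance ✗ → not eligible.
RSU Program — status part-time ✓ (not excluded); benefits waiver on file ✓; age 53 ≥ 18 ✓ → eligible.
Travel Insurance — status part-time ✓ (not excluded); benefits waiver on file ✓; age 53 ≥ 25 ✓; rating 1 < 4 ✗ → not eligible.
Annual Bonus Plan — status part-time ✓; benefits waiver on file ✓; age 53 ≥ 21 ✓; 30 hrs/wk ≥ 25 ✓; dept Finance ✓ → eligible.
Childcare Subsidy — status part-time ✗ (requires full-time, seasonal, or temporary) → not eligible.
Short-Term Disability — service 985 days ≥ 8 weeks (≈56 days) ✓; age 53 ≥ 21 ✓; rating 1 < 4 ✗ → not eligible.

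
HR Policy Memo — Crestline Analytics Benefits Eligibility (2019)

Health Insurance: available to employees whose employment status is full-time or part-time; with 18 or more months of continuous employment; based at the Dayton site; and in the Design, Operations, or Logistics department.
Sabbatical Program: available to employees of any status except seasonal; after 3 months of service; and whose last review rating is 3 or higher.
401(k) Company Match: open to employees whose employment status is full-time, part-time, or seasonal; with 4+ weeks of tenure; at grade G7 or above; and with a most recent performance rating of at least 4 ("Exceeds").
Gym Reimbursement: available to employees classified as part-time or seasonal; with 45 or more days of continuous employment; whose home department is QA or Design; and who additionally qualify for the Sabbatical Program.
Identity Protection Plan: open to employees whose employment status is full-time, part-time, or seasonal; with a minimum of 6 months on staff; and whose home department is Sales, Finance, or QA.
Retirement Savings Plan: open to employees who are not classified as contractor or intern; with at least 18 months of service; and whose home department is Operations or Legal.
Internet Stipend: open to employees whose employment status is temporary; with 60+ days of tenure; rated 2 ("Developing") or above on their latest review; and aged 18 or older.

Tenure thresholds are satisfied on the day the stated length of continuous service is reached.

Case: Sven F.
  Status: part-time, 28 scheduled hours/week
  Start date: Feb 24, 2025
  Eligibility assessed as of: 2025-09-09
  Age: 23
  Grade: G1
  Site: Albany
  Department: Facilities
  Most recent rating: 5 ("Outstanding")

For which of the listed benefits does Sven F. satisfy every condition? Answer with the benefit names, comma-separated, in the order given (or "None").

Service from Feb 24, 2025 to 2025-09-09: 197 days.
Health Insurance — status part-time ✓; service 197 days < 18 months (≈540 days) ✗ → not eligible.
Sabbatical Program — status part-time ✓ (not excluded); service 197 days ≥ 3 months (≈90 days) ✓; rating 5 ≥ 3 ✓ → eligible.
401(k) Company Match — status part-time ✓; service 197 days ≥ 4 weeks (≈28 days) ✓; grade G1 < G7 ✗ → not eligible.
Gym Reimbursement — status part-time ✓; service 197 days ≥ 45 days ✓; dept Facilities ✗ → not eligible.
Identity Protection Plan — status part-time ✓; service 197 days ≥ 6 months (≈180 days) ✓; dept Facilities ✗ → not eligible.
Retirement Savings Plan — status part-time ✓ (not excluded); service 197 days < 18 months (≈540 days) ✗ → not eligible.
Internet Stipend — status part-time ✗ (requires temporary) → not eligible.

Sabbatical Program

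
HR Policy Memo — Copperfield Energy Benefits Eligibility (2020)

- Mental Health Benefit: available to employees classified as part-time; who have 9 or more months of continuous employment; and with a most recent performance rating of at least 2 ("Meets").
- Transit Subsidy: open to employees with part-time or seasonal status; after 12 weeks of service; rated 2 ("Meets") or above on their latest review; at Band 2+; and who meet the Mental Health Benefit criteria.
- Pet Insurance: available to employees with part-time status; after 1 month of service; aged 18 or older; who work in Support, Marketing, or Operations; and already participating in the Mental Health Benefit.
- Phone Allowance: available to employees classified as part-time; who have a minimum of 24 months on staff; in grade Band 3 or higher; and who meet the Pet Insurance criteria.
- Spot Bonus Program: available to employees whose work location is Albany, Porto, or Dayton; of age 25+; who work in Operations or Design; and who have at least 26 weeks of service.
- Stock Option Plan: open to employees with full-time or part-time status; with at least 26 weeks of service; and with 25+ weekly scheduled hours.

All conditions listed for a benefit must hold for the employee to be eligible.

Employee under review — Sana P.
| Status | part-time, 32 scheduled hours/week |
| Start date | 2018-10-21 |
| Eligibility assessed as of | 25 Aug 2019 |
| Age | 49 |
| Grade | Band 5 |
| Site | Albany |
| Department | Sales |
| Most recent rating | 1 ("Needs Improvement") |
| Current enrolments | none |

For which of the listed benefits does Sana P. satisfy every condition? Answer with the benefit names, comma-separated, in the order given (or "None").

Stock Option Plan

Service from 2018-10-21 to 25 Aug 2019: 308 days.
Mental Health Benefit — status part-time ✓; service 308 days ≥ 9 months (≈270 days) ✓; rating 1 < 2 ✗ → not eligible.
Transit Subsidy — status part-time ✓; service 308 days ≥ 12 weeks (≈84 days) ✓; rating 1 < 2 ✗ → not eligible.
Pet Insurance — status part-time ✓; service 308 days ≥ 1 month (≈30 days) ✓; age 49 ≥ 18 ✓; dept Sales ✗ → not eligible.
Phone Allowance — status part-time ✓; service 308 days < 24 months (≈720 days) ✗ → not eligible.
Spot Bonus Program — site Albany ✓; age 49 ≥ 25 ✓; dept Sales ✗ → not eligible.
Stock Option Plan — status part-time ✓; service 308 days ≥ 26 weeks (≈182 days) ✓; 32 hrs/wk ≥ 25 ✓ → eligible.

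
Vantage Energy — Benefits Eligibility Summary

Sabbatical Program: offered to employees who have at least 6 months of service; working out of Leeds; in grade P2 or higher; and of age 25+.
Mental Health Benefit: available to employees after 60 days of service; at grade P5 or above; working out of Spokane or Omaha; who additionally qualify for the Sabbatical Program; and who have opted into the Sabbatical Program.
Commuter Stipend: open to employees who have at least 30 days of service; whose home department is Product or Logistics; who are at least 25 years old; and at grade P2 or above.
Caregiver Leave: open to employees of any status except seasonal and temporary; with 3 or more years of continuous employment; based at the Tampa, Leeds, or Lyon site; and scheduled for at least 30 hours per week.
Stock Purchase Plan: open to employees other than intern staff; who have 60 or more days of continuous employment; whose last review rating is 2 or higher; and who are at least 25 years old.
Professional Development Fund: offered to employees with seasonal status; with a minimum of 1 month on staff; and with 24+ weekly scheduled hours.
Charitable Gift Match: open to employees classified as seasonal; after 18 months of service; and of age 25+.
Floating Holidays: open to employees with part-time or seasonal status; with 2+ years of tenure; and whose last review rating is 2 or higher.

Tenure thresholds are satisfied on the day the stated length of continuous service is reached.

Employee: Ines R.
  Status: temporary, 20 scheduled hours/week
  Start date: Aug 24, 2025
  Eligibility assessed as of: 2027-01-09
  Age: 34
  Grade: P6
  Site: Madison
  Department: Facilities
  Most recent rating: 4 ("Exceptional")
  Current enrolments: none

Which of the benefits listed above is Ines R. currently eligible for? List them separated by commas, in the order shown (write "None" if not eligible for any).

Service from Aug 24, 2025 to 2027-01-09: 503 days.
Sabbatical Program — service 503 days ≥ 6 months (≈180 days) ✓; site Madison ✗ (not Leeds) → not eligible.
Mental Health Benefit — service 503 days ≥ 60 days ✓; grade P6 ≥ P5 ✓; site Madison ✗ (not Spokane or Omaha) → not eligible.
Commuter Stipend — service 503 days ≥ 30 days ✓; dept Facilities ✗ → not eligible.
Caregiver Leave — status temporary ✗ (excluded) → not eligible.
Stock Purchase Plan — status temporary ✓ (not excluded); service 503 days ≥ 60 days ✓; rating 4 ≥ 2 ✓; age 34 ≥ 25 ✓ → eligible.
Professional Development Fund — status temporary ✗ (requires seasonal) → not eligible.
Charitable Gift Match — status temporary ✗ (requires seasonal) → not eligible.
Floating Holidays — status temporary ✗ (requires part-time or seasonal) → not eligible.

Stock Purchase Plan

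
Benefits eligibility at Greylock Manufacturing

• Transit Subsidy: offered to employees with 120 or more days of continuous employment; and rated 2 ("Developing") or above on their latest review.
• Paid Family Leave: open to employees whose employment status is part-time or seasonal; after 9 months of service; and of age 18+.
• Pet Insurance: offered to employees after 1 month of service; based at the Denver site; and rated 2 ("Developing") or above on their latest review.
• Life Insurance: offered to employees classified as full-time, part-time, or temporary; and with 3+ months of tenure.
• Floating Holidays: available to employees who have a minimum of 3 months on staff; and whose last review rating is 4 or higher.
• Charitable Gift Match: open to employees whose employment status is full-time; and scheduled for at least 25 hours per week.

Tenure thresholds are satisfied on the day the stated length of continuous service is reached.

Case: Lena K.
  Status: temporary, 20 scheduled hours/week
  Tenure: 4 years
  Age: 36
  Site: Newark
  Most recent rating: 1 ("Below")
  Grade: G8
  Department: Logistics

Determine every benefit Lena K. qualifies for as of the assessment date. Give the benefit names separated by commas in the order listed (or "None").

Transit Subsidy — service 4 years ≥ 120 days ✓; rating 1 < 2 ✗ → not eligible.
Paid Family Leave — status temporary ✗ (requires part-time or seasonal) → not eligible.
Pet Insurance — service 4 years ≥ 1 month (≈30 days) ✓; site Newark ✗ (not Denver) → not eligible.
Life Insurance — status temporary ✓; service 4 years ≥ 3 months (≈90 days) ✓ → eligible.
Floating Holidays — service 4 years ≥ 3 months (≈90 days) ✓; rating 1 < 4 ✗ → not eligible.
Charitable Gift Match — status temporary ✗ (requires full-time) → not eligible.

Life Insurance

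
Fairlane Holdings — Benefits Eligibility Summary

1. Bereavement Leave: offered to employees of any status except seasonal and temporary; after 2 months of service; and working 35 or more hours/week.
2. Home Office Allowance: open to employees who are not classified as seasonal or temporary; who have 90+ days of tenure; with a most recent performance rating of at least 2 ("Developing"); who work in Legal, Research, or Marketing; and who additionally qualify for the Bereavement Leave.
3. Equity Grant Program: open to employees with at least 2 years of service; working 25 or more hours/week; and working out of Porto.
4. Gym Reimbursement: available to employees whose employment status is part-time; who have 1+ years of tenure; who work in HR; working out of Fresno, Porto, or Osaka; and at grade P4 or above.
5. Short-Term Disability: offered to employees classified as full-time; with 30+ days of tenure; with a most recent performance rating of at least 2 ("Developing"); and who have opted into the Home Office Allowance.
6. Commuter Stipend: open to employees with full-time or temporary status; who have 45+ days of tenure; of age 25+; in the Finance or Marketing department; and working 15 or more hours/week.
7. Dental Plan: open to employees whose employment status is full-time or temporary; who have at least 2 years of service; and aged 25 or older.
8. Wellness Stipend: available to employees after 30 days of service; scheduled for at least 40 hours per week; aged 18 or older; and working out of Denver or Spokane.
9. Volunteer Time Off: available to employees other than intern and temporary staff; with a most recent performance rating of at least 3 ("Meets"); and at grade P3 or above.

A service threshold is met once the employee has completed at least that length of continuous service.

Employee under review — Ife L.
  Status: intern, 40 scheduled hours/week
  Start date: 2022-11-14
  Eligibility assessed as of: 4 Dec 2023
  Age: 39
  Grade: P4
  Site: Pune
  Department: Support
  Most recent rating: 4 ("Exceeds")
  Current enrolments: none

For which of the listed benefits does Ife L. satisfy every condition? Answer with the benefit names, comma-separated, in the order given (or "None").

Service from 2022-11-14 to 4 Dec 2023: 385 days.
Bereavement Leave — status intern ✓ (not excluded); service 385 days ≥ 2 months (≈60 days) ✓; 40 hrs/wk ≥ 35 ✓ → eligible.
Home Office Allowance — status intern ✓ (not excluded); service 385 days ≥ 90 days ✓; rating 4 ≥ 2 ✓; dept Support ✗ → not eligible.
Equity Grant Program — service 385 days < 2 years (≈730 days) ✗ → not eligible.
Gym Reimbursement — status intern ✗ (requires part-time) → not eligible.
Short-Term Disability — status intern ✗ (requires full-time) → not eligible.
Commuter Stipend — status intern ✗ (requires full-time or temporary) → not eligible.
Dental Plan — status intern ✗ (requires full-time or temporary) → not eligible.
Wellness Stipend — service 385 days ≥ 30 days ✓; 40 hrs/wk ≥ 40 ✓; age 39 ≥ 18 ✓; site Pune ✗ (not Denver or Spokane) → not eligible.
Volunteer Time Off — status intern ✗ (excluded) → not eligible.

Bereavement Leave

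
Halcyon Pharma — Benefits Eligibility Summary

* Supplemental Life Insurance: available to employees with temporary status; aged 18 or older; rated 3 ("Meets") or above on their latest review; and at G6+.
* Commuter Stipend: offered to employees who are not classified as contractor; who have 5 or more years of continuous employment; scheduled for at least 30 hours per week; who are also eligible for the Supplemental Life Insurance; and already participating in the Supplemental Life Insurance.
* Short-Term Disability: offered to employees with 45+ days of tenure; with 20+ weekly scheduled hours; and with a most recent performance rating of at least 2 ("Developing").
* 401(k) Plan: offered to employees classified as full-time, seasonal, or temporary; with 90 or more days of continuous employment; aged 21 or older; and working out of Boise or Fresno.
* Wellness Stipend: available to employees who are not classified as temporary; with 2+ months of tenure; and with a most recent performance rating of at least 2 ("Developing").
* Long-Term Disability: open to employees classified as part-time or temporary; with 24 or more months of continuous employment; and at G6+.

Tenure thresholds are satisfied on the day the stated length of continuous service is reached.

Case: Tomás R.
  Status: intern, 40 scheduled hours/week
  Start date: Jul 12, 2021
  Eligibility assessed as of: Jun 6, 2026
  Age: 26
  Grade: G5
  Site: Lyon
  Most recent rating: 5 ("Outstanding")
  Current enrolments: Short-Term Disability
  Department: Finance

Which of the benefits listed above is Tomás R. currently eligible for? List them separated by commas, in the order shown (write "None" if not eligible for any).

Service from Jul 12, 2021 to Jun 6, 2026: 1790 days.
Supplemental Life Insurance — status intern ✗ (requires temporary) → not eligible.
Commuter Stipend — status intern ✓ (not excluded); service 1790 days < 5 years (≈1825 days) ✗ → not eligible.
Short-Term Disability — service 1790 days ≥ 45 days ✓; 40 hrs/wk ≥ 20 ✓; rating 5 ≥ 2 ✓ → eligible.
401(k) Plan — status intern ✗ (requires full-time, seasonal, or temporary) → not eligible.
Wellness Stipend — status intern ✓ (not excluded); service 1790 days ≥ 2 months (≈60 days) ✓; rating 5 ≥ 2 ✓ → eligible.
Long-Term Disability — status intern ✗ (requires part-time or temporary) → not eligible.

Short-Term Disability, Wellness Stipend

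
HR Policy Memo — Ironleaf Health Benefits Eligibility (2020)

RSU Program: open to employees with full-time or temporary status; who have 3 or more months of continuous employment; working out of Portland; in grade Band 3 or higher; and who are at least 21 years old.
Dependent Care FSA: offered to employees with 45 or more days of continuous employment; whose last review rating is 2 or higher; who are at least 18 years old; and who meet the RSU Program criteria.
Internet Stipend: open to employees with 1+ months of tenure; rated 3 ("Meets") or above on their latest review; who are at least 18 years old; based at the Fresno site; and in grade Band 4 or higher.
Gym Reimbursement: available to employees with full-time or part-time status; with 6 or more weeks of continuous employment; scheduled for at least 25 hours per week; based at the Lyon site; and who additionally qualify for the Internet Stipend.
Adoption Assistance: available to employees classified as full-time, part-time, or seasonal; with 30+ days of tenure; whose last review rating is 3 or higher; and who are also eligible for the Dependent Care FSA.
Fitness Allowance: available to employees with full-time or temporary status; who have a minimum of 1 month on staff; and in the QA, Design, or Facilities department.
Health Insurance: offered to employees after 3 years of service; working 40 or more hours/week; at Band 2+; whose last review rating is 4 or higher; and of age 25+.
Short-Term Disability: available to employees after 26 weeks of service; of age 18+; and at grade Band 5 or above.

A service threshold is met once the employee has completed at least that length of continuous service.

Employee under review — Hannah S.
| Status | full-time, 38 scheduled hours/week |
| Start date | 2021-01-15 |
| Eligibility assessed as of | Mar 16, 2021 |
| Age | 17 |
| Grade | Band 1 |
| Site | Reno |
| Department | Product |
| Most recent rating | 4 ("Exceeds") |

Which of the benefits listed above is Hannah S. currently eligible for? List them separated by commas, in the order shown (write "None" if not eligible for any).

Service from 2021-01-15 to Mar 16, 2021: 60 days.
RSU Program — status full-time ✓; service 60 days < 3 months (≈90 days) ✗ → not eligible.
Dependent Care FSA — service 60 days ≥ 45 days ✓; rating 4 ≥ 2 ✓; age 17 < 18 ✗ → not eligible.
Internet Stipend — service 60 days ≥ 1 month (≈30 days) ✓; rating 4 ≥ 3 ✓; age 17 < 18 ✗ → not eligible.
Gym Reimbursement — status full-time ✓; service 60 days ≥ 6 weeks (≈42 days) ✓; 38 hrs/wk ≥ 25 ✓; site Reno ✗ (not Lyon) → not eligible.
Adoption Assistance — status full-time ✓; service 60 days ≥ 30 days ✓; rating 4 ≥ 3 ✓; not eligible for Dependent Care FSA ✗ → not eligible.
Fitness Allowance — status full-time ✓; service 60 days ≥ 1 month (≈30 days) ✓; dept Product ✗ → not eligible.
Health Insurance — service 60 days < 3 years (≈1095 days) ✗ → not eligible.
Short-Term Disability — service 60 days < 26 weeks (≈182 days) ✗ → not eligible.

None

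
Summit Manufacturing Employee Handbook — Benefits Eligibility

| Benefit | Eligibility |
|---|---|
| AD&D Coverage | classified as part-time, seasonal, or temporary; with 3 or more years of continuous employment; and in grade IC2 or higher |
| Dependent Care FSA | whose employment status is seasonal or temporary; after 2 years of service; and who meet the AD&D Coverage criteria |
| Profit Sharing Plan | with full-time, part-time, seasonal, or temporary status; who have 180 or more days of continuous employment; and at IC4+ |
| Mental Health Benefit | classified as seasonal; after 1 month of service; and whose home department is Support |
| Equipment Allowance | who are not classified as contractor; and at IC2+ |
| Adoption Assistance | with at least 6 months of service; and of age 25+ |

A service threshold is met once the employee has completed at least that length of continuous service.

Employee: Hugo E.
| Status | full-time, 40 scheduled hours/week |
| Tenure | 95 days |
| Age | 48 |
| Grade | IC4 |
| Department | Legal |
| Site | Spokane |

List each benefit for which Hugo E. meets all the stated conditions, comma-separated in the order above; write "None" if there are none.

AD&D Coverage — status full-time ✗ (requires part-time, seasonal, or temporary) → not eligible.
Dependent Care FSA — status full-time ✗ (requires seasonal or temporary) → not eligible.
Profit Sharing Plan — status full-time ✓; service 95 days < 180 days ✗ → not eligible.
Mental Health Benefit — status full-time ✗ (requires seasonal) → not eligible.
Equipment Allowance — status full-time ✓ (not excluded); grade IC4 ≥ IC2 ✓ → eligible.
Adoption Assistance — service 95 days < 6 months (≈180 days) ✗ → not eligible.

Equipment Allowance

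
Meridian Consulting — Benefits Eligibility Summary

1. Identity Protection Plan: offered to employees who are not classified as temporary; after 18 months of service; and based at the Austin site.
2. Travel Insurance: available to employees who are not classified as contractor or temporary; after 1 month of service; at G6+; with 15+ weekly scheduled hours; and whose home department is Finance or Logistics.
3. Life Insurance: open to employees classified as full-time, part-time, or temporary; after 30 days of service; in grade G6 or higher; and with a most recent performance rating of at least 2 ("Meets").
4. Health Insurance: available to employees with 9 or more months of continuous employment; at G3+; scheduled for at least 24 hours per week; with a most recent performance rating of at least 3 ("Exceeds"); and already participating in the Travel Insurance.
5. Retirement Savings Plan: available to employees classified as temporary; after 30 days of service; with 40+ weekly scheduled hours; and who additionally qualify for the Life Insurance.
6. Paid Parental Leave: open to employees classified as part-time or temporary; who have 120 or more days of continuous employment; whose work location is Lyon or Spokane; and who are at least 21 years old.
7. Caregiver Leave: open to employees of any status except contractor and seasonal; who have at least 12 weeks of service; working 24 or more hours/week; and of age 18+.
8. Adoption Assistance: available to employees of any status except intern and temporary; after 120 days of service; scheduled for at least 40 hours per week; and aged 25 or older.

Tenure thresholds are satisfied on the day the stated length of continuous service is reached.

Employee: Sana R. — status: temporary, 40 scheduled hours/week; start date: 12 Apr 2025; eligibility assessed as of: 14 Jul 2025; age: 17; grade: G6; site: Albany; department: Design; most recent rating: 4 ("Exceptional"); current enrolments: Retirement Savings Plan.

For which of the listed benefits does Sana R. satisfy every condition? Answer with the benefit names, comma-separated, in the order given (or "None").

Service from 12 Apr 2025 to 14 Jul 2025: 93 days.
Identity Protection Plan — status temporary ✗ (excluded) → not eligible.
Travel Insurance — status temporary ✗ (excluded) → not eligible.
Life Insurance — status temporary ✓; service 93 days ≥ 30 days ✓; grade G6 ≥ G6 ✓; rating 4 ≥ 2 ✓ → eligible.
Health Insurance — service 93 days < 9 months (≈270 days) ✗ → not eligible.
Retirement Savings Plan — status temporary ✓; service 93 days ≥ 30 days ✓; 40 hrs/wk ≥ 40 ✓; eligible for Life Insurance ✓ → eligible.
Paid Parental Leave — status temporary ✓; service 93 days < 120 days ✗ → not eligible.
Caregiver Leave — status temporary ✓ (not excluded); service 93 days ≥ 12 weeks (≈84 days) ✓; 40 hrs/wk ≥ 24 ✓; age 17 < 18 ✗ → not eligible.
Adoption Assistance — status temporary ✗ (excluded) → not eligible.

Life Insurance, Retirement Savings Plan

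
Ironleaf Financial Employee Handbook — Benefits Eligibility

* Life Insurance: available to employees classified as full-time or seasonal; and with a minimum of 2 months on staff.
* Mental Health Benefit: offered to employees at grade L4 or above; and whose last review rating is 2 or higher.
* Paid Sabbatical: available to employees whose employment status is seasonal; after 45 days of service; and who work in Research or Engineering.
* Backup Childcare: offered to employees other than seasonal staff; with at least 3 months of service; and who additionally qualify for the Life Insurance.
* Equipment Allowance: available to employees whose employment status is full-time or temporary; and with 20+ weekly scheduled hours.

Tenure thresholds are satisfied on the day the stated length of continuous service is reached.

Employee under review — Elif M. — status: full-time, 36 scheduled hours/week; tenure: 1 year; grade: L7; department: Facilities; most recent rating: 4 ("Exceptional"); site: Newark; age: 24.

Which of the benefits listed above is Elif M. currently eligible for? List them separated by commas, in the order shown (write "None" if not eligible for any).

Life Insurance, Mental Health Benefit, Backup Childcare, Equipment Allowance

Life Insurance — status full-time ✓; service 1 year ≥ 2 months (≈60 days) ✓ → eligible.
Mental Health Benefit — grade L7 ≥ L4 ✓; rating 4 ≥ 2 ✓ → eligible.
Paid Sabbatical — status full-time ✗ (requires seasonal) → not eligible.
Backup Childcare — status full-time ✓ (not excluded); service 1 year ≥ 3 months (≈90 days) ✓; eligible for Life Insurance ✓ → eligible.
Equipment Allowance — status full-time ✓; 36 hrs/wk ≥ 20 ✓ → eligible.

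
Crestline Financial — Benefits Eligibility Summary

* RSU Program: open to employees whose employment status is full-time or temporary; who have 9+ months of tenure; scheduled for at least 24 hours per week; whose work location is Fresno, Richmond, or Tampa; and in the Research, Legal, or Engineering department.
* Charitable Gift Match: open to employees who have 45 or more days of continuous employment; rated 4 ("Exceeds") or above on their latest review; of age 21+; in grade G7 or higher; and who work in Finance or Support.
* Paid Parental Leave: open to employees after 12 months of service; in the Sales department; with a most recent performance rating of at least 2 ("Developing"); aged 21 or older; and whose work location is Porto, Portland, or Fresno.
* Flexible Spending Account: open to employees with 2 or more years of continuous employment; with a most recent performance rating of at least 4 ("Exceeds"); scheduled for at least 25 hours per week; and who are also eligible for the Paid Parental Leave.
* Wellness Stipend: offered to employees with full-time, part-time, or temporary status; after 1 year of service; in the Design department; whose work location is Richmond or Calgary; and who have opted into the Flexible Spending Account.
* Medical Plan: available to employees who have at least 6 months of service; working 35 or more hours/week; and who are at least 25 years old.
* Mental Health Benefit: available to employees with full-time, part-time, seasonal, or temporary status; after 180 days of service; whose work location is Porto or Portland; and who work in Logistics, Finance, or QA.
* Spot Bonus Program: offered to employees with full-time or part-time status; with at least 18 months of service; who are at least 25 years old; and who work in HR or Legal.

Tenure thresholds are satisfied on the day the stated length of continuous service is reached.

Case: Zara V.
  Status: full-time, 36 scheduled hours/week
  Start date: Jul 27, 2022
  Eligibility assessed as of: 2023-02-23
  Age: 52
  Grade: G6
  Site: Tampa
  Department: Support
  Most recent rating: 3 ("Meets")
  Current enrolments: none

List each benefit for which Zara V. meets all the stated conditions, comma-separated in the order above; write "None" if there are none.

Medical Plan

Service from Jul 27, 2022 to 2023-02-23: 211 days.
RSU Program — status full-time ✓; service 211 days < 9 months (≈270 days) ✗ → not eligible.
Charitable Gift Match — service 211 days ≥ 45 days ✓; rating 3 < 4 ✗ → not eligible.
Paid Parental Leave — service 211 days < 12 months (≈360 days) ✗ → not eligible.
Flexible Spending Account — service 211 days < 2 years (≈730 days) ✗ → not eligible.
Wellness Stipend — status full-time ✓; service 211 days < 1 year (≈365 days) ✗ → not eligible.
Medical Plan — service 211 days ≥ 6 months (≈180 days) ✓; 36 hrs/wk ≥ 35 ✓; age 52 ≥ 25 ✓ → eligible.
Mental Health Benefit — status full-time ✓; service 211 days ≥ 180 days ✓; site Tampa ✗ (not Porto or Portland) → not eligible.
Spot Bonus Program — status full-time ✓; service 211 days < 18 months (≈540 days) ✗ → not eligible.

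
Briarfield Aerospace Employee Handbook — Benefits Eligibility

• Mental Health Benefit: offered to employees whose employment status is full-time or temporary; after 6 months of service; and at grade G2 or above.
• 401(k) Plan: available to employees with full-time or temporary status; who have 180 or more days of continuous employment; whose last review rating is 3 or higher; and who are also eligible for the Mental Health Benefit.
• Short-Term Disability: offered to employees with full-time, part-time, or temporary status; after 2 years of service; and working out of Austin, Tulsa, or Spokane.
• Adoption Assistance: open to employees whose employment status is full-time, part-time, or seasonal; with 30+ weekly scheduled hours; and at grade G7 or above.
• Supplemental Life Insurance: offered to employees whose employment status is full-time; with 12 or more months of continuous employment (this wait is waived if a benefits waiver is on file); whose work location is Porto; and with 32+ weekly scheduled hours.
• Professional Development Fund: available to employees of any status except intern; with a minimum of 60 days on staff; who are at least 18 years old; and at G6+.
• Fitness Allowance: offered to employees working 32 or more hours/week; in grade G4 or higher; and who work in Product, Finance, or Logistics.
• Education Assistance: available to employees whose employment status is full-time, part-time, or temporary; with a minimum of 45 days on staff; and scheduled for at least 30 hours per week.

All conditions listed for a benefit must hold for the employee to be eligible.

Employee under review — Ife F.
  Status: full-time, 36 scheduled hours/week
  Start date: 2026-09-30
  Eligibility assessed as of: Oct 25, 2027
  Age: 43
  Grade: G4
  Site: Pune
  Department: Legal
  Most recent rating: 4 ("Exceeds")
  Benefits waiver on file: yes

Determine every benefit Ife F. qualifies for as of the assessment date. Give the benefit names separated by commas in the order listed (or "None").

Service from 2026-09-30 to Oct 25, 2027: 390 days.
Mental Health Benefit — status full-time ✓; service 390 days ≥ 6 months (≈180 days) ✓; grade G4 ≥ G2 ✓ → eligible.
401(k) Plan — status full-time ✓; service 390 days ≥ 180 days ✓; rating 4 ≥ 3 ✓; eligible for Mental Health Benefit ✓ → eligible.
Short-Term Disability — status full-time ✓; service 390 days < 2 years (≈730 days) ✗ → not eligible.
Adoption Assistance — status full-time ✓; 36 hrs/wk ≥ 30 ✓; grade G4 < G7 ✗ → not eligible.
Supplemental Life Insurance — status full-time ✓; benefits waiver on file ✓; site Pune ✗ (not Porto) → not eligible.
Professional Development Fund — status full-time ✓ (not excluded); service 390 days ≥ 60 days ✓; age 43 ≥ 18 ✓; grade G4 < G6 ✗ → not eligible.
Fitness Allowance — 36 hrs/wk ≥ 32 ✓; grade G4 ≥ G4 ✓; dept Legal ✗ → not eligible.
Education Assistance — status full-time ✓; service 390 days ≥ 45 days ✓; 36 hrs/wk ≥ 30 ✓ → eligible.

Mental Health Benefit, 401(k) Plan, Education Assistance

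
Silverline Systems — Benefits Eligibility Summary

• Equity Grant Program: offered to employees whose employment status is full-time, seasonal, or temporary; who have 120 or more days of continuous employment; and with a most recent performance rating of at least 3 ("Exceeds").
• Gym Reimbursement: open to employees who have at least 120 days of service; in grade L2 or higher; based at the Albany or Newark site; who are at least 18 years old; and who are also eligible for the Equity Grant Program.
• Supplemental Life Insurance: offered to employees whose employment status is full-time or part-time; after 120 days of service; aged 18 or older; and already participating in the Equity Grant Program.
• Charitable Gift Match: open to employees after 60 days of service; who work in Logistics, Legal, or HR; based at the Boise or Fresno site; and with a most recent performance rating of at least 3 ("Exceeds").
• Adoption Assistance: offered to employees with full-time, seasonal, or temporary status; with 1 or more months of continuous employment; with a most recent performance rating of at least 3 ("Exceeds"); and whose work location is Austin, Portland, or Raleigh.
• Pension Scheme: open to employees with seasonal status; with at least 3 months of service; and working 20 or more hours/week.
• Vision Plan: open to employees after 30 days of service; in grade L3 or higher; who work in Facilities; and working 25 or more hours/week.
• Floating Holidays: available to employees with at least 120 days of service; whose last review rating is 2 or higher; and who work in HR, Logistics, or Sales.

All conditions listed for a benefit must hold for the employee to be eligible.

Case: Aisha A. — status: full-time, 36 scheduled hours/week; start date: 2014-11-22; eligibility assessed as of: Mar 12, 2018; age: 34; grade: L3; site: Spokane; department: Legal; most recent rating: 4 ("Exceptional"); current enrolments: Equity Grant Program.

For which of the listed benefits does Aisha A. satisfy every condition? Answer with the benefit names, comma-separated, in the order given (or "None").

Equity Grant Program, Supplemental Life Insurance

Service from 2014-11-22 to Mar 12, 2018: 1206 days.
Equity Grant Program — status full-time ✓; service 1206 days ≥ 120 days ✓; rating 4 ≥ 3 ✓ → eligible.
Gym Reimbursement — service 1206 days ≥ 120 days ✓; grade L3 ≥ L2 ✓; site Spokane ✗ (not Albany or Newark) → not eligible.
Supplemental Life Insurance — status full-time ✓; service 1206 days ≥ 120 days ✓; age 34 ≥ 18 ✓; enrolled in Equity Grant Program ✓ → eligible.
Charitable Gift Match — service 1206 days ≥ 60 days ✓; dept Legal ✓; site Spokane ✗ (not Boise or Fresno) → not eligible.
Adoption Assistance — status full-time ✓; service 1206 days ≥ 1 month (≈30 days) ✓; rating 4 ≥ 3 ✓; site Spokane ✗ (not Austin, Portland, or Raleigh) → not eligible.
Pension Scheme — status full-time ✗ (requires seasonal) → not eligible.
Vision Plan — service 1206 days ≥ 30 days ✓; grade L3 ≥ L3 ✓; dept Legal ✗ → not eligible.
Floating Holidays — service 1206 days ≥ 120 days ✓; rating 4 ≥ 2 ✓; dept Legal ✗ → not eligible.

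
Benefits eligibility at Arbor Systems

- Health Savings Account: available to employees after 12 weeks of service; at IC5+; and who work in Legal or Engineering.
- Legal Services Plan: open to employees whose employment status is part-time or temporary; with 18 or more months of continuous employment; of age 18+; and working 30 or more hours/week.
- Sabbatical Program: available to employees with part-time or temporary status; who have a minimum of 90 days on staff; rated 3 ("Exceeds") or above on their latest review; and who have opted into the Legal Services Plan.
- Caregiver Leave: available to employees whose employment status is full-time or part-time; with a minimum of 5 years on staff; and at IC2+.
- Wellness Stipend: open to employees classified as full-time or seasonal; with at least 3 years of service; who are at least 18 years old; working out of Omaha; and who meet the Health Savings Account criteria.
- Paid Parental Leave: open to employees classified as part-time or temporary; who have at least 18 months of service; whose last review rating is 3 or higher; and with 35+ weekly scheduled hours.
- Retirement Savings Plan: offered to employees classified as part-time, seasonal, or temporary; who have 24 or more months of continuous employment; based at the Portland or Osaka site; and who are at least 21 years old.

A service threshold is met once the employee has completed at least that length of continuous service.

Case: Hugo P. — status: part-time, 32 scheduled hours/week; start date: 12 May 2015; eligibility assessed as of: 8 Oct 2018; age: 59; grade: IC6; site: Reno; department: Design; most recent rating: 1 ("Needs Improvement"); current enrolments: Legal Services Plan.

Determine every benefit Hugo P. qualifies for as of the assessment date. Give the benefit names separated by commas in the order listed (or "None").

Service from 12 May 2015 to 8 Oct 2018: 1245 days.
Health Savings Account — service 1245 days ≥ 12 weeks (≈84 days) ✓; grade IC6 ≥ IC5 ✓; dept Design ✗ → not eligible.
Legal Services Plan — status part-time ✓; service 1245 days ≥ 18 months (≈540 days) ✓; age 59 ≥ 18 ✓; 32 hrs/wk ≥ 30 ✓ → eligible.
Sabbatical Program — status part-time ✓; service 1245 days ≥ 90 days ✓; rating 1 < 3 ✗ → not eligible.
Caregiver Leave — status part-time ✓; service 1245 days < 5 years (≈1825 days) ✗ → not eligible.
Wellness Stipend — status part-time ✗ (requires full-time or seasonal) → not eligible.
Paid Parental Leave — status part-time ✓; service 1245 days ≥ 18 months (≈540 days) ✓; rating 1 < 3 ✗ → not eligible.
Retirement Savings Plan — status part-time ✓; service 1245 days ≥ 24 months (≈720 days) ✓; site Reno ✗ (not Portland or Osaka) → not eligible.

Legal Services Plan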